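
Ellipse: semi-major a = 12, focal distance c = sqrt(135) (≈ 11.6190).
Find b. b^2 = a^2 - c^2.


b^2 = 12^2 - (sqrt(135))^2 = 144 - 135 = 9
b = sqrt(9) = 3

b = 3


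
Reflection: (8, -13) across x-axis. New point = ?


Reflection rule for x-axis: (x, -y)
(8, -13) -> (8, 13)

(8, 13)


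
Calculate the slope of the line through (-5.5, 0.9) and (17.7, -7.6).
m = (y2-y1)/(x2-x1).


dy = -7.6 - 0.9 = -8.5
dx = 17.7 + 5.5 = 23.2
m = -8.5/23.2 = -0.3664

m = -0.3664


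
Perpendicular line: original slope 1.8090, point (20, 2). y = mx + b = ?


Perpendicular slope = -1/m1 = -1/1.8090 = -0.5528
b2 = y0 - m2*x0 = 2 + 20/1.8090 = 2 + 11.0558 = 13.0558

y = -0.5528x + 13.0558


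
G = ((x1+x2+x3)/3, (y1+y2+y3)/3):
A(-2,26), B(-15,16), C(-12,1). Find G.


Gx = (-2- 15- 12)/3 = -29/3 = -9.6667
Gy = (26+16+1)/3 = 43/3 = 14.3333

G = (-9.6667, 14.3333)


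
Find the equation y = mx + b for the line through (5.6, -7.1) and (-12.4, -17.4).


m = (-10.3)/(-18.0) = 0.5722
b = y1 - m*x1 = -7.1 - (-10.3*5.6)/(-18.0) = -7.1 - 3.2044 = -10.3044

y = 0.5722x - 10.3044


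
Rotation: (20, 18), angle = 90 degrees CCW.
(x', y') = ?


cos(90) = 0, sin(90) = 1
x' = 20*0 - 18*1 = -18
y' = 20*1 + 18*0 = 20

(-18, 20)


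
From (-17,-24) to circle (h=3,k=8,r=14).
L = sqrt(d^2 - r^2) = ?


d = sqrt((-17-3)^2 + (-24-8)^2) = sqrt(400+1024) = 37.7359
L = sqrt(1424.0000 - 196) = sqrt(1228.0000) = 35.0428

35.0428


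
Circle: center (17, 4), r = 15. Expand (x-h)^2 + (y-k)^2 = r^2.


(x-17)^2 + (y-4)^2 = 15^2
D = -2h = -34, E = -2k = -8
F = h^2+k^2-r^2 = 289+16-225 = 80

x^2 + y^2 - 34x - 8y + 80 = 0


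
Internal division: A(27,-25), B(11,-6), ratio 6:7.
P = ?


Px = (6*11 + 7*27)/13 = 255/13 = 19.6154
Py = (6*(-6) + 7*(-25))/13 = -211/13 = -16.2308

P = (19.6154, -16.2308)


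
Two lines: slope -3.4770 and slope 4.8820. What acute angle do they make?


m1-m2 = -8.359
1+m1*m2 = -15.974714
tan(theta) = |-8.359/(-15.974714)| = 0.523264
theta = arctan(|-8.359/(-15.974714)|) = 27.6215 degrees (acute angle)

27.6215 degrees


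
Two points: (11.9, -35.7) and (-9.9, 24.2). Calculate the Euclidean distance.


dx = -9.9 - 11.9 = -21.8
dy = 24.2 + 35.7 = 59.9
d = sqrt(475.24 + 3588.01) = sqrt(4063.25) = 63.7436

63.7436


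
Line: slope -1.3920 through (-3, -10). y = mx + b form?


y + 10 = -1.3920(x + 3)
y = -1.3920x - 10 + 1.3920*(-3)
y = -1.3920x - 14.1760

y = -1.3920x - 14.1760


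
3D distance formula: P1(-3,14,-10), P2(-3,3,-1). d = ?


dx=0, dy=-11, dz=9
d = sqrt(0+121+81) = sqrt(202) = 14.2127

14.2127


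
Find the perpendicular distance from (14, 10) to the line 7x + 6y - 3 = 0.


|7*14 + 6*10 - 3| = |155| = 155
sqrt(49 + 36) = sqrt(85) = 9.2195
d = 155/sqrt(85) = 16.8121

16.8121


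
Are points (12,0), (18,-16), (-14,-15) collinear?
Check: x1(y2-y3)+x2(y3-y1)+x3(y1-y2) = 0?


12*(-16+ 15) + 18*(-15-0) - 14*(0+ 16)
= -12 - 270 - 224 = -506

No, not collinear (determinant = -506)


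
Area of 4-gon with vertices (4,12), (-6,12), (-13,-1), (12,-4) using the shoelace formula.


sum(xi*y_{i+1}) = 4*12 - 6*(-1) - 13*(-4) + 12*12 = 250
sum(yi*x_{i+1}) = 12*(-6) + 12*(-13) - 1*12 - 4*4 = -256
Area = |250 + 256|/2 = 506/2 = 253.0000

253.0000 sq units


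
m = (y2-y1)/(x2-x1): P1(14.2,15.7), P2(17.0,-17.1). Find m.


dy = -17.1 - 15.7 = -32.8
dx = 17.0 - 14.2 = 2.8
m = -32.8/2.8 = -11.7143

m = -11.7143


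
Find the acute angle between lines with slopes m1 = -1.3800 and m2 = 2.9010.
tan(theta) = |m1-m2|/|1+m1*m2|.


m1-m2 = -4.281
1+m1*m2 = -3.00338
tan(theta) = |-4.281/(-3.00338)| = 1.425394
theta = arctan(|-4.281/(-3.00338)|) = 54.9480 degrees (acute angle)

54.9480 degrees


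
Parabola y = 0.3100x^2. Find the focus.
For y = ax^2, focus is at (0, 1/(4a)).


a = 0.3100
4a = 1.2400
focus = (0, 1/1.2400) = (0, 0.8065)

Focus = (0, 0.8065)


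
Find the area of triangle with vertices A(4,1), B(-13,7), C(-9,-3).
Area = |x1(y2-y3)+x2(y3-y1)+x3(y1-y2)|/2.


4*(7+ 3) = 40
-13*(-3-1) = 52
-9*(1-7) = 54
sum = 146
Area = |146|/2 = 73.0000

73.0000 sq units


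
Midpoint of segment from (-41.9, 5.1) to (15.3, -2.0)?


Mx = (-41.9 + 15.3)/2 = -26.6/2 = -13.3000
My = (5.1 - 2.0)/2 = 3.1/2 = 1.5500

(-13.3000, 1.5500)


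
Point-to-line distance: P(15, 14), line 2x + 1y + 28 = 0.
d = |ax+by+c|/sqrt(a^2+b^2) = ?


|2*15 + 1*14 + 28| = |72| = 72
sqrt(4 + 1) = sqrt(5) = 2.2361
d = 72/sqrt(5) = 32.1994

32.1994


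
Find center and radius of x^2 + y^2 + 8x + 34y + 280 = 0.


h = -D/2 = -8/2 = -4
k = -E/2 = -34/2 = -17
r^2 = h^2 + k^2 - F = 16 + 289 - 280 = 25
r = 5

Center (-4, -17), radius = 5


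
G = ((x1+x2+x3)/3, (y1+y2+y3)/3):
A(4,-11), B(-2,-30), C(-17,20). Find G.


Gx = (4- 2- 17)/3 = -15/3 = -5.0000
Gy = (-11- 30+20)/3 = -21/3 = -7.0000

G = (-5.0000, -7.0000)


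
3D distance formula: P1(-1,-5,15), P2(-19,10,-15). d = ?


dx=-18, dy=15, dz=-30
d = sqrt(324+225+900) = sqrt(1449) = 38.0657

38.0657


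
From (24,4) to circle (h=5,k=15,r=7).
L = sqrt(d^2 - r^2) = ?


d = sqrt((24-5)^2 + (4-15)^2) = sqrt(361+121) = 21.9545
L = sqrt(482.0000 - 49) = sqrt(433.0000) = 20.8087

20.8087


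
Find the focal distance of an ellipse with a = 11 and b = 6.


c^2 = 11^2 - 6^2 = 121 - 36 = 85
c = sqrt(85) = 9.2195

c = 9.2195


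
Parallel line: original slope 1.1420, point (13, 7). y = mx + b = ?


Parallel lines have equal slopes.
m2 = 1.1420
b2 = 7 - 1.1420*13 = -7.8460

y = 1.1420x - 7.8460


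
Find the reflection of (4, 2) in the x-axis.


Reflection rule for x-axis: (x, -y)
(4, 2) -> (4, -2)

(4, -2)


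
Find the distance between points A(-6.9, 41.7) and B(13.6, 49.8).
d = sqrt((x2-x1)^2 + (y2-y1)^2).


dx = 13.6 + 6.9 = 20.5
dy = 49.8 - 41.7 = 8.1
d = sqrt(420.25 + 65.61) = sqrt(485.86) = 22.0422

22.0422


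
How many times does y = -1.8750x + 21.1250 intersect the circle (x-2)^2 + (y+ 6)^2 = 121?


Substitute y = -1.8750x + 21.1250: (x-2)^2 + (-1.8750x+21.1250+ 6)^2 = 121
Expand to Ax^2 + Bx + C = 0, where b-k = 27.125
A = 1+m^2 = 4.515625
B = 2(m(b-k) - h) = 2(-1.8750*27.125 - 2) = -105.71875
C = h^2 + (b-k)^2 - r^2 = 4 + 735.765625 - 121 = 618.765625
disc = B^2-4AC = 11176.4541 - 11176.4541 = 0
disc = 0

1 intersection point (tangent)


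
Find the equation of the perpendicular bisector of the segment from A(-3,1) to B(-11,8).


Midpoint = (-7, 4.5)
Slope of AB = dy/dx = 7/(-8) = -0.8750
Perp slope = -dx/dy = 8/7 = 1.1429
b = My - (perp slope)*Mx = 4.5 + (-8*(-7))/7 = 4.5 + 8.0000 = 12.5000

y = 1.1429x + 12.5000


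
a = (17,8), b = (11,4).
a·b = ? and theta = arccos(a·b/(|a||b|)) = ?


a·b = 17*11 + 8*4 = 187 + 32 = 219
|a| = sqrt(289+64) = 18.7883
|b| = sqrt(121+16) = 11.7047
cos(theta) = 219/(sqrt(353)*sqrt(137)) = 219/sqrt(48361) = 0.995856
theta = arccos(219/sqrt(48361)) = 5.2180 degrees

a·b = 219, theta = 5.2180 deg


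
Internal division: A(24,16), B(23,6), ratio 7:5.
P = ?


Px = (7*23 + 5*24)/12 = 281/12 = 23.4167
Py = (7*6 + 5*16)/12 = 122/12 = 10.1667

P = (23.4167, 10.1667)


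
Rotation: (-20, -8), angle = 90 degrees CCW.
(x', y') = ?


cos(90) = 0, sin(90) = 1
x' = -20*0 + 8*1 = 8
y' = -20*1 - 8*0 = -20

(8, -20)


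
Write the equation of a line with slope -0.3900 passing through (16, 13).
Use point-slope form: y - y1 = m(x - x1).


y - 13 = -0.3900(x - 16)
y = -0.3900x + 13 + 0.3900*16
y = -0.3900x + 19.2400

y = -0.3900x + 19.2400


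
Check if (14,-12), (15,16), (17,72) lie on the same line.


14*(16-72) + 15*(72+ 12) + 17*(-12-16)
= -784 + 1260 - 476 = 0

Yes, collinear (determinant = 0)


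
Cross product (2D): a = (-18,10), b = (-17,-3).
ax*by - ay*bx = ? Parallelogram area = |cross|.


cross = -18*(-3) - 10*(-17) = 54 + 170 = 224
Parallelogram area = |224| = 224

cross = 224, parallelogram area = 224


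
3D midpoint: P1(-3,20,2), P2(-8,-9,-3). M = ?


Mx = (-3- 8)/2 = -5.5000
My = (20- 9)/2 = 5.5000
Mz = (2- 3)/2 = -0.5000

M = (-5.5000, 5.5000, -0.5000)


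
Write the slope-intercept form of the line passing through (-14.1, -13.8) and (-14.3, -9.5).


m = (4.3)/(-0.2) = -21.5000
b = y1 - m*x1 = -13.8 - (4.3*(-14.1))/(-0.2) = -13.8 - 303.1500 = -316.9500

y = -21.5000x - 316.9500


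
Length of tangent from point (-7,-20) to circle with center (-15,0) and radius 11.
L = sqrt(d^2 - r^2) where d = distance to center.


d = sqrt((-7+ 15)^2 + (-20-0)^2) = sqrt(64+400) = 21.5407
L = sqrt(464.0000 - 121) = sqrt(343.0000) = 18.5203

18.5203


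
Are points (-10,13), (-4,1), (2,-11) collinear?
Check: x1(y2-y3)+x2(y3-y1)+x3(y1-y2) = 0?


-10*(1+ 11) - 4*(-11-13) + 2*(13-1)
= -120 + 96 + 24 = 0

Yes, collinear (determinant = 0)


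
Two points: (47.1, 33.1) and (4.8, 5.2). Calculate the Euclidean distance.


dx = 4.8 - 47.1 = -42.3
dy = 5.2 - 33.1 = -27.9
d = sqrt(1789.29 + 778.41) = sqrt(2567.7) = 50.6725

50.6725


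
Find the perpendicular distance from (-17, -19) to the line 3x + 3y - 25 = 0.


|3*(-17) + 3*(-19) - 25| = |-133| = 133
sqrt(9 + 9) = sqrt(18) = 4.2426
d = 133/sqrt(18) = 31.3484

31.3484


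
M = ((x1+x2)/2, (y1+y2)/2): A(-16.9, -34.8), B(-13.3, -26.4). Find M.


Mx = (-16.9 - 13.3)/2 = -30.2/2 = -15.1000
My = (-34.8 - 26.4)/2 = -61.2/2 = -30.6000

(-15.1000, -30.6000)


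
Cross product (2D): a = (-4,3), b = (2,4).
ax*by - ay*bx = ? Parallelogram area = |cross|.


cross = -4*4 - 3*2 = -16 - 6 = -22
Parallelogram area = |-22| = 22

cross = -22, parallelogram area = 22


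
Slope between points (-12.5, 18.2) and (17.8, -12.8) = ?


dy = -12.8 - 18.2 = -31.0
dx = 17.8 + 12.5 = 30.3
m = -31.0/30.3 = -1.0231

m = -1.0231


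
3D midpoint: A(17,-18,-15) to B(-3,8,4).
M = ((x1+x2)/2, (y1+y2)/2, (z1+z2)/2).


Mx = (17- 3)/2 = 7.0000
My = (-18+8)/2 = -5.0000
Mz = (-15+4)/2 = -5.5000

M = (7.0000, -5.0000, -5.5000)


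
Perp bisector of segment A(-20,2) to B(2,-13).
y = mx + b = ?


Midpoint = (-9, -5.5)
Slope of AB = dy/dx = -15/22 = -0.6818
Perp slope = -dx/dy = 22/15 = 1.4667
b = My - (perp slope)*Mx = -5.5 + (22*(-9))/(-15) = -5.5 + 13.2000 = 7.7000

y = 1.4667x + 7.7000


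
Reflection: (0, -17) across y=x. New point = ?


Reflection rule for y=x: (y, x)
(0, -17) -> (-17, 0)

(-17, 0)


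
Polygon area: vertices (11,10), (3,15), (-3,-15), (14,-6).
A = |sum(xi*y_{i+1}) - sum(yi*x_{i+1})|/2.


sum(xi*y_{i+1}) = 11*15 + 3*(-15) - 3*(-6) + 14*10 = 278
sum(yi*x_{i+1}) = 10*3 + 15*(-3) - 15*14 - 6*11 = -291
Area = |278 + 291|/2 = 569/2 = 284.5000

284.5000 sq units


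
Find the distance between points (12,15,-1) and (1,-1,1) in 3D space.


dx=-11, dy=-16, dz=2
d = sqrt(121+256+4) = sqrt(381) = 19.5192

19.5192


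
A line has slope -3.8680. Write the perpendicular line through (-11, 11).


Perpendicular slope = -1/m1 = -1/(-3.8680) = 0.2585
b2 = y0 - m2*x0 = 11 - 11/(-3.8680) = 11 + 2.8438 = 13.8438

y = 0.2585x + 13.8438


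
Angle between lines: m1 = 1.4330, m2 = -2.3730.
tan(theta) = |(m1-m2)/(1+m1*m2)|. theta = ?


m1-m2 = 3.806
1+m1*m2 = -2.400509
tan(theta) = |3.806/(-2.400509)| = 1.585497
theta = arctan(|3.806/(-2.400509)|) = 57.7597 degrees (acute angle)

57.7597 degrees


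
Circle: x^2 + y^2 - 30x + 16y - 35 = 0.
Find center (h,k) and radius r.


h = -D/2 = 30/2 = 15
k = -E/2 = -16/2 = -8
r^2 = h^2 + k^2 - F = 225 + 64 + 35 = 324
r = 18

Center (15, -8), radius = 18


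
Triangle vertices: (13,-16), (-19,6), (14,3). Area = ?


13*(6-3) = 39
-19*(3+ 16) = -361
14*(-16-6) = -308
sum = -630
Area = |-630|/2 = 315.0000

315.0000 sq units


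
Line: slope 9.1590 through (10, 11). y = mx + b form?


y - 11 = 9.1590(x - 10)
y = 9.1590x + 11 - 9.1590*10
y = 9.1590x - 80.5900

y = 9.1590x - 80.5900


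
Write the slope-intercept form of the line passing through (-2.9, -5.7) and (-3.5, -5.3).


m = (0.4)/(-0.6) = -0.6667
b = y1 - m*x1 = -5.7 - (0.4*(-2.9))/(-0.6) = -5.7 - 1.9333 = -7.6333

y = -0.6667x - 7.6333


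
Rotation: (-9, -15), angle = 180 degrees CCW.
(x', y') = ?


cos(180) = -1, sin(180) = 0
x' = -9*(-1) + 15*0 = 9
y' = -9*0 - 15*(-1) = 15

(9, 15)


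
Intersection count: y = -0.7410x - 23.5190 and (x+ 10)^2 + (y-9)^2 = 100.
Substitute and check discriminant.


Substitute y = -0.7410x - 23.5190: (x+ 10)^2 + (-0.7410x- 23.5190-9)^2 = 100
Expand to Ax^2 + Bx + C = 0, where b-k = -32.519
A = 1+m^2 = 1.549081
B = 2(m(b-k) - h) = 2(-0.7410*(-32.519) + 10) = 68.193158
C = h^2 + (b-k)^2 - r^2 = 100 + 1057.485361 - 100 = 1057.485361
disc = B^2-4AC = 4650.3068 - 6552.5219 = -1902.2151
disc < 0

0 intersection points


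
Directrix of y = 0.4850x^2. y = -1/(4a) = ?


a = 0.4850
1/(4a) = 0.5155
directrix: y = -0.5155 = -0.5155

y = -0.5155


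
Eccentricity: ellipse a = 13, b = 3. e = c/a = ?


c = sqrt(169-9) = sqrt(160) = 12.6491
e = c/a = sqrt(160)/13 = 0.9730

e = 0.9730


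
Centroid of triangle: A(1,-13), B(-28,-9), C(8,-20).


Gx = (1- 28+8)/3 = -19/3 = -6.3333
Gy = (-13- 9- 20)/3 = -42/3 = -14.0000

G = (-6.3333, -14.0000)


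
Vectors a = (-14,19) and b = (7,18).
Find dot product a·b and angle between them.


a·b = -14*7 + 19*18 = -98 + 342 = 244
|a| = sqrt(196+361) = 23.6008
|b| = sqrt(49+324) = 19.3132
cos(theta) = 244/(sqrt(557)*sqrt(373)) = 244/sqrt(207761) = 0.535313
theta = arccos(244/sqrt(207761)) = 57.6349 degrees

a·b = 244, theta = 57.6349 deg


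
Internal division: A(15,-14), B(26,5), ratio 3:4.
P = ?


Px = (3*26 + 4*15)/7 = 138/7 = 19.7143
Py = (3*5 + 4*(-14))/7 = -41/7 = -5.8571

P = (19.7143, -5.8571)


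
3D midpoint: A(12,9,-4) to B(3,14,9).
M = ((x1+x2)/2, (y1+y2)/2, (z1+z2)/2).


Mx = (12+3)/2 = 7.5000
My = (9+14)/2 = 11.5000
Mz = (-4+9)/2 = 2.5000

M = (7.5000, 11.5000, 2.5000)


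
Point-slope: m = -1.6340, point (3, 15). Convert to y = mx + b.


y - 15 = -1.6340(x - 3)
y = -1.6340x + 15 + 1.6340*3
y = -1.6340x + 19.9020

y = -1.6340x + 19.9020


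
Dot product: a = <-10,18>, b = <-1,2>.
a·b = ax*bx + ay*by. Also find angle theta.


a·b = -10*(-1) + 18*2 = 10 + 36 = 46
|a| = sqrt(100+324) = 20.5913
|b| = sqrt(1+4) = 2.2361
cos(theta) = 46/(sqrt(424)*sqrt(5)) = 46/sqrt(2120) = 0.999056
theta = arccos(46/sqrt(2120)) = 2.4896 degrees

a·b = 46, theta = 2.4896 deg


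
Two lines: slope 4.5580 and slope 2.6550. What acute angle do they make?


m1-m2 = 1.903
1+m1*m2 = 13.10149
tan(theta) = |1.903/13.10149| = 0.145251
theta = arctan(|1.903/13.10149|) = 8.2645 degrees (acute angle)

8.2645 degrees


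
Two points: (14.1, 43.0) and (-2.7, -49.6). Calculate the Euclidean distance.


dx = -2.7 - 14.1 = -16.8
dy = -49.6 - 43.0 = -92.6
d = sqrt(282.24 + 8574.76) = sqrt(8857) = 94.1116

94.1116


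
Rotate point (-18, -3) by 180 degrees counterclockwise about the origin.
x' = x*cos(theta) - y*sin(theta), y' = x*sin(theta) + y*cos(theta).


cos(180) = -1, sin(180) = 0
x' = -18*(-1) + 3*0 = 18
y' = -18*0 - 3*(-1) = 3

(18, 3)


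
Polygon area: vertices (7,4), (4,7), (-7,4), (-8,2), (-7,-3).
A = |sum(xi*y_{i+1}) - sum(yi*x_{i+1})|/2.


sum(xi*y_{i+1}) = 7*7 + 4*4 - 7*2 - 8*(-3) - 7*4 = 47
sum(yi*x_{i+1}) = 4*4 + 7*(-7) + 4*(-8) + 2*(-7) - 3*7 = -100
Area = |47 + 100|/2 = 147/2 = 73.5000

73.5000 sq units


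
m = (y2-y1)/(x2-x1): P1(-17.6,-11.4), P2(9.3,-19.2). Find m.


dy = -19.2 + 11.4 = -7.8
dx = 9.3 + 17.6 = 26.9
m = -7.8/26.9 = -0.2900

m = -0.2900


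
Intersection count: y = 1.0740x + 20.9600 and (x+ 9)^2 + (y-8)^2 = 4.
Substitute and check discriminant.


Substitute y = 1.0740x + 20.9600: (x+ 9)^2 + (1.0740x+20.9600-8)^2 = 4
Expand to Ax^2 + Bx + C = 0, where b-k = 12.96
A = 1+m^2 = 2.153476
B = 2(m(b-k) - h) = 2(1.0740*12.96 + 9) = 45.83808
C = h^2 + (b-k)^2 - r^2 = 81 + 167.9616 - 4 = 244.9616
disc = B^2-4AC = 2101.1296 - 2110.0757 = -8.9461
disc < 0

0 intersection points


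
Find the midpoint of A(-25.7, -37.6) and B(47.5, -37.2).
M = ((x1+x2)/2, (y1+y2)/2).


Mx = (-25.7 + 47.5)/2 = 21.8/2 = 10.9000
My = (-37.6 - 37.2)/2 = -74.8/2 = -37.4000

(10.9000, -37.4000)


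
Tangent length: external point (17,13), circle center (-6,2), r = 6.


d = sqrt((17+ 6)^2 + (13-2)^2) = sqrt(529+121) = 25.4951
L = sqrt(650.0000 - 36) = sqrt(614.0000) = 24.7790

24.7790


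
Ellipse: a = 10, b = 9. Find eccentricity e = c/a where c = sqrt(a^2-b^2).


c = sqrt(100-81) = sqrt(19) = 4.3589
e = c/a = sqrt(19)/10 = 0.4359

e = 0.4359


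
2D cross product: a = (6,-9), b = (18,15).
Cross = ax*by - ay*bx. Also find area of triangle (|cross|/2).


cross = 6*15 + 9*18 = 90 + 162 = 252
Triangle area = |252|/2 = 252/2 = 126.0000

cross = 252, triangle area = 126.0000


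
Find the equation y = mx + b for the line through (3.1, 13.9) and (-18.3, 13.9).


m = (0.0)/(-21.4) = 0
b = y1 - m*x1 = 13.9 - (0.0*3.1)/(-21.4) = 13.9 - 0 = 13.9000

y = 0x + 13.9000


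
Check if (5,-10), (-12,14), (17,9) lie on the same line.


5*(14-9) - 12*(9+ 10) + 17*(-10-14)
= 25 - 228 - 408 = -611

No, not collinear (determinant = -611)


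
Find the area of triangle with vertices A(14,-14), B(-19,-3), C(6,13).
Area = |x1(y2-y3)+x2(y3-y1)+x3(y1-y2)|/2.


14*(-3-13) = -224
-19*(13+ 14) = -513
6*(-14+ 3) = -66
sum = -803
Area = |-803|/2 = 401.5000

401.5000 sq units


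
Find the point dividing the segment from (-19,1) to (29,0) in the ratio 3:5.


Px = (3*29 + 5*(-19))/8 = -8/8 = -1.0000
Py = (3*0 + 5*1)/8 = 5/8 = 0.6250

P = (-1.0000, 0.6250)


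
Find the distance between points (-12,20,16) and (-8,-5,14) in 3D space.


dx=4, dy=-25, dz=-2
d = sqrt(16+625+4) = sqrt(645) = 25.3969

25.3969


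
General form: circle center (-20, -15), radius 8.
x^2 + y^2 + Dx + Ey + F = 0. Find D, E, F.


(x+ 20)^2 + (y+ 15)^2 = 8^2
D = -2h = 40, E = -2k = 30
F = h^2+k^2-r^2 = 400+225-64 = 561

D = 40, E = 30, F = 561


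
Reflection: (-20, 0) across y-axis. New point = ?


Reflection rule for y-axis: (-x, y)
(-20, 0) -> (20, 0)

(20, 0)


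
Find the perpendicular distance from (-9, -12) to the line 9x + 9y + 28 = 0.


|9*(-9) + 9*(-12) + 28| = |-161| = 161
sqrt(81 + 81) = sqrt(162) = 12.7279
d = 161/sqrt(162) = 12.6494

12.6494


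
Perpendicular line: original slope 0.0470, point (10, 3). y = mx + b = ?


Perpendicular slope = -1/m1 = -1/0.0470 = -21.2766
b2 = y0 - m2*x0 = 3 + 10/0.0470 = 3 + 212.7660 = 215.7660

y = -21.2766x + 215.7660


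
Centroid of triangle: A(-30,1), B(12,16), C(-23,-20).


Gx = (-30+12- 23)/3 = -41/3 = -13.6667
Gy = (1+16- 20)/3 = -3/3 = -1.0000

G = (-13.6667, -1.0000)


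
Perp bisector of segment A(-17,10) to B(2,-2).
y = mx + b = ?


Midpoint = (-7.5, 4)
Slope of AB = dy/dx = -12/19 = -0.6316
Perp slope = -dx/dy = 19/12 = 1.5833
b = My - (perp slope)*Mx = 4 + (19*(-7.5))/(-12) = 4 + 11.8750 = 15.8750

y = 1.5833x + 15.8750


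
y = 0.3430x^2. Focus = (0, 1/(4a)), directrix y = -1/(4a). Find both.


a = 0.3430
1/(4a) = 0.7289
Focus = (0, 0.7289)
Directrix: y = -0.7289

Focus = (0, 0.7289), Directrix: y = -0.7289


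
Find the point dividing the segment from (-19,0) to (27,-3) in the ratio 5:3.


Px = (5*27 + 3*(-19))/8 = 78/8 = 9.7500
Py = (5*(-3) + 3*0)/8 = -15/8 = -1.8750

P = (9.7500, -1.8750)


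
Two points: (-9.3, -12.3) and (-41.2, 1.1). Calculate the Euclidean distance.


dx = -41.2 + 9.3 = -31.9
dy = 1.1 + 12.3 = 13.4
d = sqrt(1017.61 + 179.56) = sqrt(1197.17) = 34.6001

34.6001


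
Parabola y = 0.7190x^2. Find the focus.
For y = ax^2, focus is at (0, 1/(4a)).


a = 0.7190
4a = 2.8760
focus = (0, 1/2.8760) = (0, 0.3477)

Focus = (0, 0.3477)


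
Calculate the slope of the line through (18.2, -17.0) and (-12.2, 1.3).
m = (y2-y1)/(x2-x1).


dy = 1.3 + 17.0 = 18.3
dx = -12.2 - 18.2 = -30.4
m = 18.3/(-30.4) = -0.6020

m = -0.6020


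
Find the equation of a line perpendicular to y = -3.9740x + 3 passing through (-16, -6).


Perpendicular slope = -1/m1 = -1/(-3.9740) = 0.2516
b2 = y0 - m2*x0 = -6 - 16/(-3.9740) = -6 + 4.0262 = -1.9738

y = 0.2516x - 1.9738


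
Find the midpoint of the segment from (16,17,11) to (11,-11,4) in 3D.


Mx = (16+11)/2 = 13.5000
My = (17- 11)/2 = 3.0000
Mz = (11+4)/2 = 7.5000

M = (13.5000, 3.0000, 7.5000)


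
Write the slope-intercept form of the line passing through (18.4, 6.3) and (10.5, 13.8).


m = (7.5)/(-7.9) = -0.9494
b = y1 - m*x1 = 6.3 - (7.5*18.4)/(-7.9) = 6.3 + 17.4684 = 23.7684

y = -0.9494x + 23.7684


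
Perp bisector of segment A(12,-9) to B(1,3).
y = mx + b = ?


Midpoint = (6.5, -3)
Slope of AB = dy/dx = 12/(-11) = -1.0909
Perp slope = -dx/dy = 11/12 = 0.9167
b = My - (perp slope)*Mx = -3 + (-11*6.5)/12 = -3 - 5.9583 = -8.9583

y = 0.9167x - 8.9583


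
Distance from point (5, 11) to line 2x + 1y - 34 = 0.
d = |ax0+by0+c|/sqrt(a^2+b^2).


|2*5 + 1*11 - 34| = |-13| = 13
sqrt(4 + 1) = sqrt(5) = 2.2361
d = 13/sqrt(5) = 5.8138

5.8138


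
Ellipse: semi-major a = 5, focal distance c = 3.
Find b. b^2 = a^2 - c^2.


b^2 = 5^2 - (3)^2 = 25 - 9 = 16
b = sqrt(16) = 4

b = 4


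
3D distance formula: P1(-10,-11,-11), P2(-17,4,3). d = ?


dx=-7, dy=15, dz=14
d = sqrt(49+225+196) = sqrt(470) = 21.6795

21.6795


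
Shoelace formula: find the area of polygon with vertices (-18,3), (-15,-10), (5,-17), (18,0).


sum(xi*y_{i+1}) = -18*(-10) - 15*(-17) + 5*0 + 18*3 = 489
sum(yi*x_{i+1}) = 3*(-15) - 10*5 - 17*18 + 0*(-18) = -401
Area = |489 + 401|/2 = 890/2 = 445.0000

445.0000 sq units


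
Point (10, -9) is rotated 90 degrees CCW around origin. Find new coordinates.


cos(90) = 0, sin(90) = 1
x' = 10*0 + 9*1 = 9
y' = 10*1 - 9*0 = 10

(9, 10)


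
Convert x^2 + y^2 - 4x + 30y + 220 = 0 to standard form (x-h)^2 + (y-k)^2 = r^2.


h = -D/2 = 4/2 = 2
k = -E/2 = -30/2 = -15
r^2 = h^2 + k^2 - F = 4 + 225 - 220 = 9
r = 3

Center (2, -15), radius = 3


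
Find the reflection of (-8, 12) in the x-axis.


Reflection rule for x-axis: (x, -y)
(-8, 12) -> (-8, -12)

(-8, -12)


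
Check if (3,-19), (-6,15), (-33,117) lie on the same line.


3*(15-117) - 6*(117+ 19) - 33*(-19-15)
= -306 - 816 + 1122 = 0

Yes, collinear (determinant = 0)


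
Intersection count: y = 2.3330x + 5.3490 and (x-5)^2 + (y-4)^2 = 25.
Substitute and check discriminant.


Substitute y = 2.3330x + 5.3490: (x-5)^2 + (2.3330x+5.3490-4)^2 = 25
Expand to Ax^2 + Bx + C = 0, where b-k = 1.349
A = 1+m^2 = 6.442889
B = 2(m(b-k) - h) = 2(2.3330*1.349 - 5) = -3.705566
C = h^2 + (b-k)^2 - r^2 = 25 + 1.819801 - 25 = 1.819801
disc = B^2-4AC = 13.7312 - 46.8991 = -33.1679
disc < 0

0 intersection points


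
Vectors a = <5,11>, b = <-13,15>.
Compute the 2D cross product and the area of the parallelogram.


cross = 5*15 - 11*(-13) = 75 + 143 = 218
Parallelogram area = |218| = 218

cross = 218, parallelogram area = 218


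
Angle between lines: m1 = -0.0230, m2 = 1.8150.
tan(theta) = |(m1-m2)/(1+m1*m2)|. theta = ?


m1-m2 = -1.838
1+m1*m2 = 0.958255
tan(theta) = |-1.838/0.958255| = 1.918070
theta = arctan(|-1.838/0.958255|) = 62.4644 degrees (acute angle)

62.4644 degrees


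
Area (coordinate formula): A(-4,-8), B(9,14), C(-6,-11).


-4*(14+ 11) = -100
9*(-11+ 8) = -27
-6*(-8-14) = 132
sum = 5
Area = |5|/2 = 2.5000

2.5000 sq units


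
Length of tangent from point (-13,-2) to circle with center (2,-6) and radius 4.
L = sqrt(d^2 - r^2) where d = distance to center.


d = sqrt((-13-2)^2 + (-2+ 6)^2) = sqrt(225+16) = 15.5242
L = sqrt(241.0000 - 16) = sqrt(225.0000) = 15.0000

15.0000


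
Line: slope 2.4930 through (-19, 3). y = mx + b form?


y - 3 = 2.4930(x + 19)
y = 2.4930x + 3 - 2.4930*(-19)
y = 2.4930x + 50.3670

y = 2.4930x + 50.3670


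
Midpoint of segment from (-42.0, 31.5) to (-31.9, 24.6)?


Mx = (-42.0 - 31.9)/2 = -73.9/2 = -36.9500
My = (31.5 + 24.6)/2 = 56.1/2 = 28.0500

(-36.9500, 28.0500)


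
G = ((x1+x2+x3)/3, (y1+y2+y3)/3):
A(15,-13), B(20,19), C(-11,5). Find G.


Gx = (15+20- 11)/3 = 24/3 = 8.0000
Gy = (-13+19+5)/3 = 11/3 = 3.6667

G = (8.0000, 3.6667)


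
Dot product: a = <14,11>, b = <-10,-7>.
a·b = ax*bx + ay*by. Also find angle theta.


a·b = 14*(-10) + 11*(-7) = -140 - 77 = -217
|a| = sqrt(196+121) = 17.8045
|b| = sqrt(100+49) = 12.2066
cos(theta) = -217/(sqrt(317)*sqrt(149)) = -217/sqrt(47233) = -0.998474
theta = arccos(-217/sqrt(47233)) = 176.8348 degrees

a·b = -217, theta = 176.8348 deg


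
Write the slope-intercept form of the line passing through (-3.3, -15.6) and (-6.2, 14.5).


m = (30.1)/(-2.9) = -10.3793
b = y1 - m*x1 = -15.6 - (30.1*(-3.3))/(-2.9) = -15.6 - 34.2517 = -49.8517

y = -10.3793x - 49.8517


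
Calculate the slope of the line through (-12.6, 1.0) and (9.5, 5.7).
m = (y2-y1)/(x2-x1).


dy = 5.7 - 1.0 = 4.7
dx = 9.5 + 12.6 = 22.1
m = 4.7/22.1 = 0.2127

m = 0.2127


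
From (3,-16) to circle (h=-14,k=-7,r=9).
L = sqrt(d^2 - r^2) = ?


d = sqrt((3+ 14)^2 + (-16+ 7)^2) = sqrt(289+81) = 19.2354
L = sqrt(370.0000 - 81) = sqrt(289.0000) = 17.0000

17.0000


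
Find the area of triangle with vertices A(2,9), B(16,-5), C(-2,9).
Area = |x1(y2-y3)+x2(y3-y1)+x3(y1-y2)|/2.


2*(-5-9) = -28
16*(9-9) = 0
-2*(9+ 5) = -28
sum = -56
Area = |-56|/2 = 28.0000

28.0000 sq units


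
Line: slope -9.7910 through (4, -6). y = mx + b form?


y + 6 = -9.7910(x - 4)
y = -9.7910x - 6 + 9.7910*4
y = -9.7910x + 33.1640

y = -9.7910x + 33.1640


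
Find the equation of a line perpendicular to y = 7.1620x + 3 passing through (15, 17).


Perpendicular slope = -1/m1 = -1/7.1620 = -0.1396
b2 = y0 - m2*x0 = 17 + 15/7.1620 = 17 + 2.0944 = 19.0944

y = -0.1396x + 19.0944


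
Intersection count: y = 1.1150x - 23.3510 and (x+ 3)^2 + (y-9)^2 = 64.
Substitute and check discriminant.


Substitute y = 1.1150x - 23.3510: (x+ 3)^2 + (1.1150x- 23.3510-9)^2 = 64
Expand to Ax^2 + Bx + C = 0, where b-k = -32.351
A = 1+m^2 = 2.243225
B = 2(m(b-k) - h) = 2(1.1150*(-32.351) + 3) = -66.14273
C = h^2 + (b-k)^2 - r^2 = 9 + 1046.587201 - 64 = 991.587201
disc = B^2-4AC = 4374.8607 - 8897.4128 = -4522.5521
disc < 0

0 intersection points


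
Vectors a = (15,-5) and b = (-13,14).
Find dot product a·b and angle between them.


a·b = 15*(-13) - 5*14 = -195 - 70 = -265
|a| = sqrt(225+25) = 15.8114
|b| = sqrt(169+196) = 19.1050
cos(theta) = -265/(sqrt(250)*sqrt(365)) = -265/sqrt(91250) = -0.877262
theta = arccos(-265/sqrt(91250)) = 151.3139 degrees

a·b = -265, theta = 151.3139 deg


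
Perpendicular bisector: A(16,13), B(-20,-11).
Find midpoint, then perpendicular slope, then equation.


Midpoint = (-2, 1)
Slope of AB = dy/dx = -24/(-36) = 0.6667
Perp slope = -dx/dy = -36/24 = -1.5000
b = My - (perp slope)*Mx = 1 + (-36*(-2))/(-24) = 1 - 3.0000 = -2.0000

y = -1.5000x - 2.0000


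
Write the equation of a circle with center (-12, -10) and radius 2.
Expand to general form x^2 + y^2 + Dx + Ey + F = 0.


(x+ 12)^2 + (y+ 10)^2 = 2^2
D = -2h = 24, E = -2k = 20
F = h^2+k^2-r^2 = 144+100-4 = 240

x^2 + y^2 + 24x + 20y + 240 = 0


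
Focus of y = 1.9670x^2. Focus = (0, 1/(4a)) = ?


a = 1.9670
4a = 7.8680
focus = (0, 1/7.8680) = (0, 0.1271)

Focus = (0, 0.1271)


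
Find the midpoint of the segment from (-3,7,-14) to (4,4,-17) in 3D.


Mx = (-3+4)/2 = 0.5000
My = (7+4)/2 = 5.5000
Mz = (-14- 17)/2 = -15.5000

M = (0.5000, 5.5000, -15.5000)


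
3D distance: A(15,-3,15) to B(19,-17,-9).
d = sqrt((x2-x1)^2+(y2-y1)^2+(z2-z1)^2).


dx=4, dy=-14, dz=-24
d = sqrt(16+196+576) = sqrt(788) = 28.0713

28.0713


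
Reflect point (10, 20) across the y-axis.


Reflection rule for y-axis: (-x, y)
(10, 20) -> (-10, 20)

(-10, 20)


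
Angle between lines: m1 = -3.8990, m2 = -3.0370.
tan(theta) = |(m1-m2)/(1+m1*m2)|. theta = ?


m1-m2 = -0.862
1+m1*m2 = 12.841263
tan(theta) = |-0.862/12.841263| = 0.067127
theta = arctan(|-0.862/12.841263|) = 3.8404 degrees (acute angle)

3.8404 degrees


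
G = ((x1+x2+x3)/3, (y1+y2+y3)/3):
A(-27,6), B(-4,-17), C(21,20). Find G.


Gx = (-27- 4+21)/3 = -10/3 = -3.3333
Gy = (6- 17+20)/3 = 9/3 = 3.0000

G = (-3.3333, 3.0000)


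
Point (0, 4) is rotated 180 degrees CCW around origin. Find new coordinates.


cos(180) = -1, sin(180) = 0
x' = 0*(-1) - 4*0 = 0
y' = 0*0 + 4*(-1) = -4

(0, -4)


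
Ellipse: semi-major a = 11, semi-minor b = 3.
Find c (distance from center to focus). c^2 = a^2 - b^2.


c^2 = 11^2 - 3^2 = 121 - 9 = 112
c = sqrt(112) = 10.5830

c = 10.5830


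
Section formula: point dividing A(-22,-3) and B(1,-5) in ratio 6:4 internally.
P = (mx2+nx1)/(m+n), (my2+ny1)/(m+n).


Px = (6*1 + 4*(-22))/10 = -82/10 = -8.2000
Py = (6*(-5) + 4*(-3))/10 = -42/10 = -4.2000

P = (-8.2000, -4.2000)


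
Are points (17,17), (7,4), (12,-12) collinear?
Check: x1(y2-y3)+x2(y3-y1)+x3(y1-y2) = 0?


17*(4+ 12) + 7*(-12-17) + 12*(17-4)
= 272 - 203 + 156 = 225

No, not collinear (determinant = 225)


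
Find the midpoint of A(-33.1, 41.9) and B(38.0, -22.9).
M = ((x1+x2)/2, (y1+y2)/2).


Mx = (-33.1 + 38.0)/2 = 4.9/2 = 2.4500
My = (41.9 - 22.9)/2 = 19.0/2 = 9.5000

(2.4500, 9.5000)


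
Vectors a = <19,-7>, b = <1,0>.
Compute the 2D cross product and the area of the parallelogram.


cross = 19*0 + 7*1 = 0 + 7 = 7
Parallelogram area = |7| = 7

cross = 7, parallelogram area = 7


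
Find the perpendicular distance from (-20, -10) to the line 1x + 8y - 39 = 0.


|1*(-20) + 8*(-10) - 39| = |-139| = 139
sqrt(1 + 64) = sqrt(65) = 8.0623
d = 139/sqrt(65) = 17.2408

17.2408


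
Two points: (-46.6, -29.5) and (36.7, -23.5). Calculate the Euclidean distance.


dx = 36.7 + 46.6 = 83.3
dy = -23.5 + 29.5 = 6.0
d = sqrt(6938.89 + 36.0) = sqrt(6974.89) = 83.5158

83.5158


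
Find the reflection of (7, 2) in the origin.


Reflection rule for origin: (-x, -y)
(7, 2) -> (-7, -2)

(-7, -2)


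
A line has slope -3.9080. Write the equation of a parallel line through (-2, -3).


Parallel lines have equal slopes.
m2 = -3.9080
b2 = -3 + 3.9080*(-2) = -10.8160

y = -3.9080x - 10.8160


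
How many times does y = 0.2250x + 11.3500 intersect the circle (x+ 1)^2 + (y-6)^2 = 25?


Substitute y = 0.2250x + 11.3500: (x+ 1)^2 + (0.2250x+11.3500-6)^2 = 25
Expand to Ax^2 + Bx + C = 0, where b-k = 5.35
A = 1+m^2 = 1.050625
B = 2(m(b-k) - h) = 2(0.2250*5.35 + 1) = 4.4075
C = h^2 + (b-k)^2 - r^2 = 1 + 28.6225 - 25 = 4.6225
disc = B^2-4AC = 19.4261 - 19.4261 = 0
disc = 0

1 intersection point (tangent)


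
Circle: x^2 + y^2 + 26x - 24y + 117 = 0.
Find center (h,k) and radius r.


h = -D/2 = -26/2 = -13
k = -E/2 = 24/2 = 12
r^2 = h^2 + k^2 - F = 169 + 144 - 117 = 196
r = 14

Center (-13, 12), radius = 14


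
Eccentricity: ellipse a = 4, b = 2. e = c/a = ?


c = sqrt(16-4) = sqrt(12) = 3.4641
e = c/a = sqrt(12)/4 = 0.8660

e = 0.8660


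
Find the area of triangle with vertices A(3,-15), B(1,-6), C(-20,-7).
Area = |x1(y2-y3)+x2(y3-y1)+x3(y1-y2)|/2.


3*(-6+ 7) = 3
1*(-7+ 15) = 8
-20*(-15+ 6) = 180
sum = 191
Area = |191|/2 = 95.5000

95.5000 sq units


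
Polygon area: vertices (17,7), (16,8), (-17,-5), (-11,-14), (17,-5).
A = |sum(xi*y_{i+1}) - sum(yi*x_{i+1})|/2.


sum(xi*y_{i+1}) = 17*8 + 16*(-5) - 17*(-14) - 11*(-5) + 17*7 = 468
sum(yi*x_{i+1}) = 7*16 + 8*(-17) - 5*(-11) - 14*17 - 5*17 = -292
Area = |468 + 292|/2 = 760/2 = 380.0000

380.0000 sq units


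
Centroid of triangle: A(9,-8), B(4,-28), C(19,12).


Gx = (9+4+19)/3 = 32/3 = 10.6667
Gy = (-8- 28+12)/3 = -24/3 = -8.0000

G = (10.6667, -8.0000)


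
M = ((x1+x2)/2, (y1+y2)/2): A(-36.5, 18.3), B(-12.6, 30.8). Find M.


Mx = (-36.5 - 12.6)/2 = -49.1/2 = -24.5500
My = (18.3 + 30.8)/2 = 49.1/2 = 24.5500

(-24.5500, 24.5500)


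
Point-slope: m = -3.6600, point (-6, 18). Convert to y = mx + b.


y - 18 = -3.6600(x + 6)
y = -3.6600x + 18 + 3.6600*(-6)
y = -3.6600x - 3.9600

y = -3.6600x - 3.9600


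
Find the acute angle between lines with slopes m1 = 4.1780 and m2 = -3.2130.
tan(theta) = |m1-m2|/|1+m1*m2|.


m1-m2 = 7.391
1+m1*m2 = -12.423914
tan(theta) = |7.391/(-12.423914)| = 0.594901
theta = arctan(|7.391/(-12.423914)|) = 30.7485 degrees (acute angle)

30.7485 degrees


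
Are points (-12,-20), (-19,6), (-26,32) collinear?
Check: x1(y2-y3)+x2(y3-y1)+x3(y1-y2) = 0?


-12*(6-32) - 19*(32+ 20) - 26*(-20-6)
= 312 - 988 + 676 = 0

Yes, collinear (determinant = 0)


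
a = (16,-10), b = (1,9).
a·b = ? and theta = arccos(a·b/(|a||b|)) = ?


a·b = 16*1 - 10*9 = 16 - 90 = -74
|a| = sqrt(256+100) = 18.8680
|b| = sqrt(1+81) = 9.0554
cos(theta) = -74/(sqrt(356)*sqrt(82)) = -74/sqrt(29192) = -0.433112
theta = arccos(-74/sqrt(29192)) = 115.6652 degrees

a·b = -74, theta = 115.6652 deg


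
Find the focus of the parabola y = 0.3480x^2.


a = 0.3480
4a = 1.3920
focus = (0, 1/1.3920) = (0, 0.7184)

Focus = (0, 0.7184)


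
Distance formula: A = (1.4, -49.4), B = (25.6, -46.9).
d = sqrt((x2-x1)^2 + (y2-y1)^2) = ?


dx = 25.6 - 1.4 = 24.2
dy = -46.9 + 49.4 = 2.5
d = sqrt(585.64 + 6.25) = sqrt(591.89) = 24.3288

24.3288


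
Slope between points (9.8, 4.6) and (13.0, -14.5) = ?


dy = -14.5 - 4.6 = -19.1
dx = 13.0 - 9.8 = 3.2
m = -19.1/3.2 = -5.9688

m = -5.9688


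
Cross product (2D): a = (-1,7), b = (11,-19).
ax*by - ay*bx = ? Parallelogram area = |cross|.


cross = -1*(-19) - 7*11 = 19 - 77 = -58
Parallelogram area = |-58| = 58

cross = -58, parallelogram area = 58


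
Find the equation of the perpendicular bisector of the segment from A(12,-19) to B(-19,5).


Midpoint = (-3.5, -7)
Slope of AB = dy/dx = 24/(-31) = -0.7742
Perp slope = -dx/dy = 31/24 = 1.2917
b = My - (perp slope)*Mx = -7 + (-31*(-3.5))/24 = -7 + 4.5208 = -2.4792

y = 1.2917x - 2.4792


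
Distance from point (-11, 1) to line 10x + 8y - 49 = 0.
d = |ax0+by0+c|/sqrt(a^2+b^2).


|10*(-11) + 8*1 - 49| = |-151| = 151
sqrt(100 + 64) = sqrt(164) = 12.8062
d = 151/sqrt(164) = 11.7911

11.7911


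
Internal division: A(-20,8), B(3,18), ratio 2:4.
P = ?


Px = (2*3 + 4*(-20))/6 = -74/6 = -12.3333
Py = (2*18 + 4*8)/6 = 68/6 = 11.3333

P = (-12.3333, 11.3333)


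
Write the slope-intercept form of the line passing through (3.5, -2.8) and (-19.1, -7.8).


m = (-5.0)/(-22.6) = 0.2212
b = y1 - m*x1 = -2.8 - (-5.0*3.5)/(-22.6) = -2.8 - 0.7743 = -3.5743

y = 0.2212x - 3.5743


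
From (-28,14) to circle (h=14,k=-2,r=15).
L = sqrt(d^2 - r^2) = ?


d = sqrt((-28-14)^2 + (14+ 2)^2) = sqrt(1764+256) = 44.9444
L = sqrt(2020.0000 - 225) = sqrt(1795.0000) = 42.3674

42.3674


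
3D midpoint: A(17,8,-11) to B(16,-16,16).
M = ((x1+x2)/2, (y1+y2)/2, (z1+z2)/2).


Mx = (17+16)/2 = 16.5000
My = (8- 16)/2 = -4.0000
Mz = (-11+16)/2 = 2.5000

M = (16.5000, -4.0000, 2.5000)


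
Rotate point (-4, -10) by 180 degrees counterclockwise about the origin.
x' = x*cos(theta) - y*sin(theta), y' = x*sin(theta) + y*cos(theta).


cos(180) = -1, sin(180) = 0
x' = -4*(-1) + 10*0 = 4
y' = -4*0 - 10*(-1) = 10

(4, 10)


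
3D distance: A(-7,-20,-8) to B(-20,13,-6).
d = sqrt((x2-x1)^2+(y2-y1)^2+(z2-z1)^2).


dx=-13, dy=33, dz=2
d = sqrt(169+1089+4) = sqrt(1262) = 35.5246

35.5246


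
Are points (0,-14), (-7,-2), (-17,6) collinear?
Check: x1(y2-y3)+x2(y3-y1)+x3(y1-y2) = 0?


0*(-2-6) - 7*(6+ 14) - 17*(-14+ 2)
= 0 - 140 + 204 = 64

No, not collinear (determinant = 64)


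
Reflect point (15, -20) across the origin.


Reflection rule for origin: (-x, -y)
(15, -20) -> (-15, 20)

(-15, 20)


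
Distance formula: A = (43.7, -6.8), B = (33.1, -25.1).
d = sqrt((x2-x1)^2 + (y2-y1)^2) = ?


dx = 33.1 - 43.7 = -10.6
dy = -25.1 + 6.8 = -18.3
d = sqrt(112.36 + 334.89) = sqrt(447.25) = 21.1483

21.1483


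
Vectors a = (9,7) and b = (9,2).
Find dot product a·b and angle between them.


a·b = 9*9 + 7*2 = 81 + 14 = 95
|a| = sqrt(81+49) = 11.4018
|b| = sqrt(81+4) = 9.2195
cos(theta) = 95/(sqrt(130)*sqrt(85)) = 95/sqrt(11050) = 0.903738
theta = arccos(95/sqrt(11050)) = 25.3462 degrees

a·b = 95, theta = 25.3462 deg


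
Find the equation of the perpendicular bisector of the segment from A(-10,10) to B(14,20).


Midpoint = (2, 15)
Slope of AB = dy/dx = 10/24 = 0.4167
Perp slope = -dx/dy = -24/10 = -2.4000
b = My - (perp slope)*Mx = 15 + (24*2)/10 = 15 + 4.8000 = 19.8000

y = -2.4000x + 19.8000


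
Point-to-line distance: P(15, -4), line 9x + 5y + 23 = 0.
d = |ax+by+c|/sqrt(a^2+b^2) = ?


|9*15 + 5*(-4) + 23| = |138| = 138
sqrt(81 + 25) = sqrt(106) = 10.2956
d = 138/sqrt(106) = 13.4037

13.4037


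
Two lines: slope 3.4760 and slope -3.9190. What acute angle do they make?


m1-m2 = 7.395
1+m1*m2 = -12.622444
tan(theta) = |7.395/(-12.622444)| = 0.585861
theta = arctan(|7.395/(-12.622444)|) = 30.3644 degrees (acute angle)

30.3644 degrees


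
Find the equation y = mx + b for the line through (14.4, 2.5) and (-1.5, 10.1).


m = (7.6)/(-15.9) = -0.4780
b = y1 - m*x1 = 2.5 - (7.6*14.4)/(-15.9) = 2.5 + 6.8830 = 9.3830

y = -0.4780x + 9.3830


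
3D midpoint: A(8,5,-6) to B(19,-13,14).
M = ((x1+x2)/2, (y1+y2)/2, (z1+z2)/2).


Mx = (8+19)/2 = 13.5000
My = (5- 13)/2 = -4.0000
Mz = (-6+14)/2 = 4.0000

M = (13.5000, -4.0000, 4.0000)


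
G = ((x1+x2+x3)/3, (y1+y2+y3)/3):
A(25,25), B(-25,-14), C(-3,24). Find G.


Gx = (25- 25- 3)/3 = -3/3 = -1.0000
Gy = (25- 14+24)/3 = 35/3 = 11.6667

G = (-1.0000, 11.6667)


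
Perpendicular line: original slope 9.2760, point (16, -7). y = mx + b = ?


Perpendicular slope = -1/m1 = -1/9.2760 = -0.1078
b2 = y0 - m2*x0 = -7 + 16/9.2760 = -7 + 1.7249 = -5.2751

y = -0.1078x - 5.2751


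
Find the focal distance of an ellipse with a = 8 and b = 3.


c^2 = 8^2 - 3^2 = 64 - 9 = 55
c = sqrt(55) = 7.4162

c = 7.4162


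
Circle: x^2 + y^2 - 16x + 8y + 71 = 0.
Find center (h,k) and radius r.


h = -D/2 = 16/2 = 8
k = -E/2 = -8/2 = -4
r^2 = h^2 + k^2 - F = 64 + 16 - 71 = 9
r = 3

Center (8, -4), radius = 3


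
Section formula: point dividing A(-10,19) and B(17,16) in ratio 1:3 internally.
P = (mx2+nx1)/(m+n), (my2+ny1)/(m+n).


Px = (1*17 + 3*(-10))/4 = -13/4 = -3.2500
Py = (1*16 + 3*19)/4 = 73/4 = 18.2500

P = (-3.2500, 18.2500)


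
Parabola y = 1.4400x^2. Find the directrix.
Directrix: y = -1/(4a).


a = 1.4400
1/(4a) = 0.1736
directrix: y = -0.1736 = -0.1736

y = -0.1736


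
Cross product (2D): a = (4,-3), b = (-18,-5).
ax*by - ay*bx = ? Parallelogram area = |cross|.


cross = 4*(-5) + 3*(-18) = -20 - 54 = -74
Parallelogram area = |-74| = 74

cross = -74, parallelogram area = 74


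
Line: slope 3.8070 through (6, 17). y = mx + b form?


y - 17 = 3.8070(x - 6)
y = 3.8070x + 17 - 3.8070*6
y = 3.8070x - 5.8420

y = 3.8070x - 5.8420


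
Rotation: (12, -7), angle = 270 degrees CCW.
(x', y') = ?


cos(270) = 0, sin(270) = -1
x' = 12*0 + 7*(-1) = -7
y' = 12*(-1) - 7*0 = -12

(-7, -12)


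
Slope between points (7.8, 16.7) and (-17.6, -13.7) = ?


dy = -13.7 - 16.7 = -30.4
dx = -17.6 - 7.8 = -25.4
m = -30.4/(-25.4) = 1.1969

m = 1.1969


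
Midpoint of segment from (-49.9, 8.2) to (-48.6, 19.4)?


Mx = (-49.9 - 48.6)/2 = -98.5/2 = -49.2500
My = (8.2 + 19.4)/2 = 27.6/2 = 13.8000

(-49.2500, 13.8000)


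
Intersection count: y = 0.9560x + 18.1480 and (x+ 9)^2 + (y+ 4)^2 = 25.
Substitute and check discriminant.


Substitute y = 0.9560x + 18.1480: (x+ 9)^2 + (0.9560x+18.1480+ 4)^2 = 25
Expand to Ax^2 + Bx + C = 0, where b-k = 22.148
A = 1+m^2 = 1.913936
B = 2(m(b-k) - h) = 2(0.9560*22.148 + 9) = 60.346976
C = h^2 + (b-k)^2 - r^2 = 81 + 490.533904 - 25 = 546.533904
disc = B^2-4AC = 3641.7575 - 4184.1237 = -542.3662
disc < 0

0 intersection points


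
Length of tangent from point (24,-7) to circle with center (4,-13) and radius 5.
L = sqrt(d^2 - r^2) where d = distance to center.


d = sqrt((24-4)^2 + (-7+ 13)^2) = sqrt(400+36) = 20.8806
L = sqrt(436.0000 - 25) = sqrt(411.0000) = 20.2731

20.2731
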